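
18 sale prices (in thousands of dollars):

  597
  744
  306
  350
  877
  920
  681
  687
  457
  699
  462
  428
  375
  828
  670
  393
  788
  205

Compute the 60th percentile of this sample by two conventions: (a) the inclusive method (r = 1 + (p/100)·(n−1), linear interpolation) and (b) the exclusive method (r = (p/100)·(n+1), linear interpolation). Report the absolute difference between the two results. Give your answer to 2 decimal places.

1.20

Sorted: 205, 306, 350, 375, 393, 428, 457, 462, 597, 670, 681, 687, 699, 744, 788, 828, 877, 920.
n = 18.
(a) r = 11.2; between ranks 11 (681) and 12 (687): 682.2.
(b) r = 11.4; between ranks 11 (681) and 12 (687): 683.4.
|682.2 − 683.4| = 1.2.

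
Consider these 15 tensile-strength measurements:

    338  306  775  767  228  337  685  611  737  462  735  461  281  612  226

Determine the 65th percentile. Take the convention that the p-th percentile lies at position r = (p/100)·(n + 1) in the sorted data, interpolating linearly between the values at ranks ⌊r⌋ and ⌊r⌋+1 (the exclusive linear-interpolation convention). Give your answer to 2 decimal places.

Sorted: 226, 228, 281, 306, 337, 338, 461, 462, 611, 612, 685, 735, 737, 767, 775.
n = 15.
r = (65/100)·(15 + 1) = 10.4.
Rank 10 is 612 and rank 11 is 685.
Interpolate: 612 + 0.4·(685 − 612) = 612 + 0.4·73 = 641.2.

641.20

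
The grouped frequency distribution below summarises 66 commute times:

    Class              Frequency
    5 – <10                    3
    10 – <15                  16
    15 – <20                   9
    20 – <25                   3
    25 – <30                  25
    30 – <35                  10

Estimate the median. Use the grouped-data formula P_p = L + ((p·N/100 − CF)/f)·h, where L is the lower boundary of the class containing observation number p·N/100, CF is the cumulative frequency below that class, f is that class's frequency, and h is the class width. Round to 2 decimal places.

N = 66; target position k = 50/100 · 66 = 33.
Cumulative frequencies: 3, 19, 28, 31, 56, 66.
Observation 33 falls in the class 25 – <30.
L = 25, CF = 31, f = 25, h = 5.
P50 = 25 + ((33 − 31)/25)·5 = 25 + 0.4 = 25.4.

25.40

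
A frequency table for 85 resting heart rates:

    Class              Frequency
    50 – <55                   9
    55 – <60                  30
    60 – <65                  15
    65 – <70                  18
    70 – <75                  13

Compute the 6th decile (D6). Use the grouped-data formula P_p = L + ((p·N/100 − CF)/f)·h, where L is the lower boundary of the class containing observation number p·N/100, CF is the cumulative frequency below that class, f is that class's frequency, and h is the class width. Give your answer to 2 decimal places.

N = 85; target position k = 60/100 · 85 = 51.
Cumulative frequencies: 9, 39, 54, 72, 85.
Observation 51 falls in the class 60 – <65.
L = 60, CF = 39, f = 15, h = 5.
P60 = 60 + ((51 − 39)/15)·5 = 60 + 4 = 64.

64.00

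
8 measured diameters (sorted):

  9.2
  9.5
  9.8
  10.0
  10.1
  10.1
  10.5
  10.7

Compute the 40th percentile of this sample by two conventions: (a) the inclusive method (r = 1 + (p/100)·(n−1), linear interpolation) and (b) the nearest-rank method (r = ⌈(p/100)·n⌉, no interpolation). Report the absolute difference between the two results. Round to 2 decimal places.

n = 8.
(a) r = 3.8; between ranks 3 (9.8) and 4 (10.0): 9.96.
(b) the nearest-rank method: rank 4 → 10.
|9.96 − 10| = 0.04.

0.04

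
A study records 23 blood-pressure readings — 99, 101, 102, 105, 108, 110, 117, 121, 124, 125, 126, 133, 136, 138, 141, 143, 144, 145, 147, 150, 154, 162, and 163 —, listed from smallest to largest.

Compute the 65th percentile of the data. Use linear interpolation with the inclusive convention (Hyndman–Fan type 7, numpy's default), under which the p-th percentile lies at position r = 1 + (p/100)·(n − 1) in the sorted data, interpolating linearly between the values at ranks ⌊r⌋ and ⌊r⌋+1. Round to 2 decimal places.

141.60

n = 23.
r = 1 + (65/100)·(23 − 1) = 1 + 14.3 = 15.3.
Rank 15 is 141 and rank 16 is 143.
Interpolate: 141 + 0.3·(143 − 141) = 141 + 0.3·2 = 141.6.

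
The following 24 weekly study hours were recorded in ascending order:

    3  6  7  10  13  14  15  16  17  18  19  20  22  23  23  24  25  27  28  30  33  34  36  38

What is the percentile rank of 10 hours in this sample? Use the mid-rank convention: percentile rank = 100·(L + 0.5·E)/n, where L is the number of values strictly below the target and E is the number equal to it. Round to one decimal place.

Count below 10: L = 3; count equal: E = 1; n = 24.
Percentile rank = 100·(3 + 0.5·1)/24 = 100·3.5/24 = 14.58.

14.6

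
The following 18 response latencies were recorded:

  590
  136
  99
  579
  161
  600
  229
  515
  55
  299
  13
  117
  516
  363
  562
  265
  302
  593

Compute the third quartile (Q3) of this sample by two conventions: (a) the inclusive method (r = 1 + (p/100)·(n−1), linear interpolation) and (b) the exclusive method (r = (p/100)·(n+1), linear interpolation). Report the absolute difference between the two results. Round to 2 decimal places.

15.75

Sorted: 13, 55, 99, 117, 136, 161, 229, 265, 299, 302, 363, 515, 516, 562, 579, 590, 593, 600.
n = 18.
(a) r = 13.75; between ranks 13 (516) and 14 (562): 550.5.
(b) r = 14.25; between ranks 14 (562) and 15 (579): 566.25.
|550.5 − 566.25| = 15.75.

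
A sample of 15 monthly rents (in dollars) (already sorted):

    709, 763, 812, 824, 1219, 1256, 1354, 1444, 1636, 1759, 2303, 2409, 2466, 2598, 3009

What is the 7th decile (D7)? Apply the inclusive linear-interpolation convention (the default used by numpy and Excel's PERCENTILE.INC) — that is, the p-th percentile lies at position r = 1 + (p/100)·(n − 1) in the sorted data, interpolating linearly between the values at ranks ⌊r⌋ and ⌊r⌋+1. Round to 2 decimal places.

n = 15.
r = 1 + (70/100)·(15 − 1) = 1 + 9.8 = 10.8.
Rank 10 is 1759 and rank 11 is 2303.
Interpolate: 1759 + 0.8·(2303 − 1759) = 1759 + 0.8·544 = 2194.2.

2194.20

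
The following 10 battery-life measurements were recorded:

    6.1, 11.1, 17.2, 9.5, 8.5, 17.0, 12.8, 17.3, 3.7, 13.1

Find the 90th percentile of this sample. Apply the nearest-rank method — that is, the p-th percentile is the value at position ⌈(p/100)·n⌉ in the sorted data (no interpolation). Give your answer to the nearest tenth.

Sorted: 3.7, 6.1, 8.5, 9.5, 11.1, 12.8, 13.1, 17.0, 17.2, 17.3.
n = 10.
Position = ⌈90/100 · 10⌉ = ⌈9⌉ = 9.
The value at rank 9 is 17.2.

17.2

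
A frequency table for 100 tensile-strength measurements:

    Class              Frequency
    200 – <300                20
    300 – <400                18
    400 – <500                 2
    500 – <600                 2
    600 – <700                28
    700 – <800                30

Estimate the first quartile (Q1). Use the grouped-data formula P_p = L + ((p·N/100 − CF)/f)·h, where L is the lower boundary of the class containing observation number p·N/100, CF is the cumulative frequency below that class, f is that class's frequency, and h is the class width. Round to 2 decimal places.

N = 100; target position k = 25/100 · 100 = 25.
Cumulative frequencies: 20, 38, 40, 42, 70, 100.
Observation 25 falls in the class 300 – <400.
L = 300, CF = 20, f = 18, h = 100.
P25 = 300 + ((25 − 20)/18)·100 = 300 + 27.7778 = 327.778.

327.78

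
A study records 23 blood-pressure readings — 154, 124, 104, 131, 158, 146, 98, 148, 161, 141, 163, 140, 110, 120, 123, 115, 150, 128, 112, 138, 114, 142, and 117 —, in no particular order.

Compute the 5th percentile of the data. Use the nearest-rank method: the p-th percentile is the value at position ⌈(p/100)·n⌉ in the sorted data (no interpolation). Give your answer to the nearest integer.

Sorted: 98, 104, 110, 112, 114, 115, 117, 120, 123, 124, 128, 131, 138, 140, 141, 142, 146, 148, 150, 154, 158, 161, 163.
n = 23.
Position = ⌈5/100 · 23⌉ = ⌈1.15⌉ = 2.
The value at rank 2 is 104.

104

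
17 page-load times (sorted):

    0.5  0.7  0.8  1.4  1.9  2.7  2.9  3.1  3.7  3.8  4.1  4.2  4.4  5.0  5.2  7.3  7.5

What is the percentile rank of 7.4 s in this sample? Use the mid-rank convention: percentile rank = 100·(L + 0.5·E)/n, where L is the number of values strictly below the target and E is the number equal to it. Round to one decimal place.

94.1

Count below 7.4: L = 16; count equal: E = 0; n = 17.
Percentile rank = 100·(16 + 0.5·0)/17 = 100·16/17 = 94.12.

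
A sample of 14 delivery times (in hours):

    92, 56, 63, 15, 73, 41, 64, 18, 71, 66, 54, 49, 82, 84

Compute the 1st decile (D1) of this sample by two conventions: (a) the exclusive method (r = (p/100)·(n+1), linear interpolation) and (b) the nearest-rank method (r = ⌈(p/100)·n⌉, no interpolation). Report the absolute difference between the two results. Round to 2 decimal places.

Sorted: 15, 18, 41, 49, 54, 56, 63, 64, 66, 71, 73, 82, 84, 92.
n = 14.
(a) r = 1.5; between ranks 1 (15) and 2 (18): 16.5.
(b) the nearest-rank method: rank 2 → 18.
|16.5 − 18| = 1.5.

1.50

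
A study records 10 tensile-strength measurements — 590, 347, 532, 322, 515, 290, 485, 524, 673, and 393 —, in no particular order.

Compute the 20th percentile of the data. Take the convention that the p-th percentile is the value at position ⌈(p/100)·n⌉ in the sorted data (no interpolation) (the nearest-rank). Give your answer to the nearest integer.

Sorted: 290, 322, 347, 393, 485, 515, 524, 532, 590, 673.
n = 10.
Position = ⌈20/100 · 10⌉ = ⌈2⌉ = 2.
The value at rank 2 is 322.

322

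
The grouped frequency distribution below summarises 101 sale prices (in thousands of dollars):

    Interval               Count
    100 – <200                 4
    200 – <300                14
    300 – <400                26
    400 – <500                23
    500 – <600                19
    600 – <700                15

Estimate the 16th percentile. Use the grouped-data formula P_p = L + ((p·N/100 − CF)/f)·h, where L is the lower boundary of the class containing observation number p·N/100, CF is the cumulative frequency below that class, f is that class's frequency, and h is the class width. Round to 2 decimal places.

N = 101; target position k = 16/100 · 101 = 16.16.
Cumulative frequencies: 4, 18, 44, 67, 86, 101.
Observation 16.16 falls in the class 200 – <300.
L = 200, CF = 4, f = 14, h = 100.
P16 = 200 + ((16.16 − 4)/14)·100 = 200 + 86.8571 = 286.857.

286.86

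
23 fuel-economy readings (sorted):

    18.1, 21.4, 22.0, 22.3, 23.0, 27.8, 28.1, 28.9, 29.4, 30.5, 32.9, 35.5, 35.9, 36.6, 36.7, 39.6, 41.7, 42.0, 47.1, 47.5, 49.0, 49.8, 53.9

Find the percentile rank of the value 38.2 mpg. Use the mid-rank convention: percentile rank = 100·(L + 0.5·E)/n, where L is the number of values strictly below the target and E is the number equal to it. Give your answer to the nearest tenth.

65.2

Count below 38.2: L = 15; count equal: E = 0; n = 23.
Percentile rank = 100·(15 + 0.5·0)/23 = 100·15/23 = 65.22.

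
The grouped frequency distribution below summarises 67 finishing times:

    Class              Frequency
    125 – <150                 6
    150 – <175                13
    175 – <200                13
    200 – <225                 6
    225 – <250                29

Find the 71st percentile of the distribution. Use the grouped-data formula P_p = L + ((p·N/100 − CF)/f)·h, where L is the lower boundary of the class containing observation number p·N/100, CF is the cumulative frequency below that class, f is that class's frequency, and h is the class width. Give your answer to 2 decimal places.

233.25

N = 67; target position k = 71/100 · 67 = 47.57.
Cumulative frequencies: 6, 19, 32, 38, 67.
Observation 47.57 falls in the class 225 – <250.
L = 225, CF = 38, f = 29, h = 25.
P71 = 225 + ((47.57 − 38)/29)·25 = 225 + 8.25 = 233.25.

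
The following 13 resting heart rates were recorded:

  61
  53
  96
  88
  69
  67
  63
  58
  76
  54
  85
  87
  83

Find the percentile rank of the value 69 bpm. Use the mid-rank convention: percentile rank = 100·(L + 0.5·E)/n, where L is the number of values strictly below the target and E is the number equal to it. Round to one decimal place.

Sorted: 53, 54, 58, 61, 63, 67, 69, 76, 83, 85, 87, 88, 96.
Count below 69: L = 6; count equal: E = 1; n = 13.
Percentile rank = 100·(6 + 0.5·1)/13 = 100·6.5/13 = 50.

50.0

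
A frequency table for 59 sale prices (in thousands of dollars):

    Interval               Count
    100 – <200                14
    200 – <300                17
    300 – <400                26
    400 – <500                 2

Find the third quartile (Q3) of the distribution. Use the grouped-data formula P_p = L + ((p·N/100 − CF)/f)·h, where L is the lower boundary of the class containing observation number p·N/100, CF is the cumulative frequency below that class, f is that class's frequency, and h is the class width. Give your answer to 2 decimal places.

350.96

N = 59; target position k = 75/100 · 59 = 44.25.
Cumulative frequencies: 14, 31, 57, 59.
Observation 44.25 falls in the class 300 – <400.
L = 300, CF = 31, f = 26, h = 100.
P75 = 300 + ((44.25 − 31)/26)·100 = 300 + 50.9615 = 350.962.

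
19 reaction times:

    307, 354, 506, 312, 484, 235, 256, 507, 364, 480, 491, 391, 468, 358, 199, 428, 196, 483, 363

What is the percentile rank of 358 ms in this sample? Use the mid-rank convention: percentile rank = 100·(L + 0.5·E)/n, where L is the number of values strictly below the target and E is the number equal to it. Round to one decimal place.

39.5

Sorted: 196, 199, 235, 256, 307, 312, 354, 358, 363, 364, 391, 428, 468, 480, 483, 484, 491, 506, 507.
Count below 358: L = 7; count equal: E = 1; n = 19.
Percentile rank = 100·(7 + 0.5·1)/19 = 100·7.5/19 = 39.47.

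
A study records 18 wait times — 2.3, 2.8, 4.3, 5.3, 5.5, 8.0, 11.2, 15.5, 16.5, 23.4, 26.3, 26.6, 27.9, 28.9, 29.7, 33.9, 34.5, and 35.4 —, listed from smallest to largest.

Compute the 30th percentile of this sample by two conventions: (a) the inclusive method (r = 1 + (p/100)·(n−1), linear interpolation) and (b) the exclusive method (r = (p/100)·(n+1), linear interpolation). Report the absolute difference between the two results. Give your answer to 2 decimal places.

1.07

n = 18.
(a) r = 6.1; between ranks 6 (8.0) and 7 (11.2): 8.32.
(b) r = 5.7; between ranks 5 (5.5) and 6 (8.0): 7.25.
|8.32 − 7.25| = 1.07.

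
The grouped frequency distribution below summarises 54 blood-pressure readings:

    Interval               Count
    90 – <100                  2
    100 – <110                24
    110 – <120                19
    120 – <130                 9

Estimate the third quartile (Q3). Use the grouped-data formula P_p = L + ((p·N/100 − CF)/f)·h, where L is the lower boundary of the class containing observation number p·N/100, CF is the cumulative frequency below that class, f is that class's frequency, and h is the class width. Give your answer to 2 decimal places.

N = 54; target position k = 75/100 · 54 = 40.5.
Cumulative frequencies: 2, 26, 45, 54.
Observation 40.5 falls in the class 110 – <120.
L = 110, CF = 26, f = 19, h = 10.
P75 = 110 + ((40.5 − 26)/19)·10 = 110 + 7.63158 = 117.632.

117.63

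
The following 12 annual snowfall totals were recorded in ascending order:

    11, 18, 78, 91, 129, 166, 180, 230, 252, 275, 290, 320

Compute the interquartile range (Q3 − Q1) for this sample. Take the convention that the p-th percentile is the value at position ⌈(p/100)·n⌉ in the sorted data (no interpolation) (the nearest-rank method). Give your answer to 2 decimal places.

n = 12.
P25: rank ⌈25/100·12⌉ = 3 → 78.
P75: rank ⌈75/100·12⌉ = 9 → 252.
Difference: 252 − 78 = 174.

174.00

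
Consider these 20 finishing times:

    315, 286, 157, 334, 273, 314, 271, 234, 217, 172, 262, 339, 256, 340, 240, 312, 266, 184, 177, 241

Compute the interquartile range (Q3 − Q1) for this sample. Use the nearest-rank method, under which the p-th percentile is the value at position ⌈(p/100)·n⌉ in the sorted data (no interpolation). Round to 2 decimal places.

Sorted: 157, 172, 177, 184, 217, 234, 240, 241, 256, 262, 266, 271, 273, 286, 312, 314, 315, 334, 339, 340.
n = 20.
P25: rank ⌈25/100·20⌉ = 5 → 217.
P75: rank ⌈75/100·20⌉ = 15 → 312.
Difference: 312 − 217 = 95.

95.00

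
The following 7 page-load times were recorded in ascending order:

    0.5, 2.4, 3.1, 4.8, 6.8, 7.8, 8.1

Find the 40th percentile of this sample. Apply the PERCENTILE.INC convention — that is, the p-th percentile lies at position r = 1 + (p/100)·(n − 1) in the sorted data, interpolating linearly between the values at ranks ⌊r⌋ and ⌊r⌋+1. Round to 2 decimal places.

3.78

n = 7.
r = 1 + (40/100)·(7 − 1) = 1 + 2.4 = 3.4.
Rank 3 is 3.1 and rank 4 is 4.8.
Interpolate: 3.1 + 0.4·(4.8 − 3.1) = 3.1 + 0.4·1.7 = 3.78.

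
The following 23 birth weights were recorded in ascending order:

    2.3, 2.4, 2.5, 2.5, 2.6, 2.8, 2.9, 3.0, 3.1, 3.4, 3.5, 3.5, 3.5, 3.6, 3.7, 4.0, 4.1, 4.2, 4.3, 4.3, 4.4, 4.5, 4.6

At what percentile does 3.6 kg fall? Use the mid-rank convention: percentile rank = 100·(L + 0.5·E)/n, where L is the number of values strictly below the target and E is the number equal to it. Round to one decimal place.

58.7

Count below 3.6: L = 13; count equal: E = 1; n = 23.
Percentile rank = 100·(13 + 0.5·1)/23 = 100·13.5/23 = 58.7.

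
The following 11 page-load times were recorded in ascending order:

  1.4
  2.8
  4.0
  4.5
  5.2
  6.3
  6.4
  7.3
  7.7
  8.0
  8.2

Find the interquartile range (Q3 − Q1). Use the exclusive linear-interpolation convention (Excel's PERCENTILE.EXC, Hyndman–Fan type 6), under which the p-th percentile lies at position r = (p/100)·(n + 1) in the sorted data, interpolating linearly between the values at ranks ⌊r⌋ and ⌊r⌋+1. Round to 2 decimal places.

3.70

n = 11.
P25: r = 3 (integer) → 4.
P75: r = 9 (integer) → 7.7.
Difference: 7.7 − 4 = 3.7.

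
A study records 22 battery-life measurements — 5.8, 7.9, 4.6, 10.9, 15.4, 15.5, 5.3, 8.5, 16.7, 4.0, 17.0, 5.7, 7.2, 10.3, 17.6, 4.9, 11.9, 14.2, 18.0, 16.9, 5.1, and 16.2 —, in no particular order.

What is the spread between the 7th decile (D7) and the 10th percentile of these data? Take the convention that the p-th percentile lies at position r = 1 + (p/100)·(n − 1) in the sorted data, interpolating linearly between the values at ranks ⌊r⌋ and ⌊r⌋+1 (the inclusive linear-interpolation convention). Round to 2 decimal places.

10.55

Sorted: 4.0, 4.6, 4.9, 5.1, 5.3, 5.7, 5.8, 7.2, 7.9, 8.5, 10.3, 10.9, 11.9, 14.2, 15.4, 15.5, 16.2, 16.7, 16.9, 17.0, 17.6, 18.0.
n = 22.
P10: r = 3.1; ranks 3–4 are 4.9, 5.1; interpolating gives 4.92.
P70: r = 15.7; ranks 15–16 are 15.4, 15.5; interpolating gives 15.47.
Difference: 15.47 − 4.92 = 10.55.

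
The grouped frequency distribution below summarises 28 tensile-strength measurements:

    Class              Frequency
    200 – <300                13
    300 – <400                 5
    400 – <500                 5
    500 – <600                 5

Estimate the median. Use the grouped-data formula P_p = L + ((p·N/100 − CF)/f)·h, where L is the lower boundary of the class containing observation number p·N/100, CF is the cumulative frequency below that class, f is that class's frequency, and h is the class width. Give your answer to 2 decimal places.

320.00

N = 28; target position k = 50/100 · 28 = 14.
Cumulative frequencies: 13, 18, 23, 28.
Observation 14 falls in the class 300 – <400.
L = 300, CF = 13, f = 5, h = 100.
P50 = 300 + ((14 − 13)/5)·100 = 300 + 20 = 320.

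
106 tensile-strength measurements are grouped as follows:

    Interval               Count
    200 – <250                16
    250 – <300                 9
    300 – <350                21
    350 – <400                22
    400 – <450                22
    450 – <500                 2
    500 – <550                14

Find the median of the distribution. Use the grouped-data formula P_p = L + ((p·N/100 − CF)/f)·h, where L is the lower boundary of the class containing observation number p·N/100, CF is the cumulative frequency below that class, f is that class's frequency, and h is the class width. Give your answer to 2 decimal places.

365.91

N = 106; target position k = 50/100 · 106 = 53.
Cumulative frequencies: 16, 25, 46, 68, 90, 92, 106.
Observation 53 falls in the class 350 – <400.
L = 350, CF = 46, f = 22, h = 50.
P50 = 350 + ((53 − 46)/22)·50 = 350 + 15.9091 = 365.909.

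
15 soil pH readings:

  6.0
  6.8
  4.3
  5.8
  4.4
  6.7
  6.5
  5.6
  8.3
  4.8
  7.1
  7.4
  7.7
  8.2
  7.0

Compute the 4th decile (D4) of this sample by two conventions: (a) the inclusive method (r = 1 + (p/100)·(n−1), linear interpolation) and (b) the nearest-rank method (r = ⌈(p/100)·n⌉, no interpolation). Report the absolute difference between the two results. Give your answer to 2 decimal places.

Sorted: 4.3, 4.4, 4.8, 5.6, 5.8, 6.0, 6.5, 6.7, 6.8, 7.0, 7.1, 7.4, 7.7, 8.2, 8.3.
n = 15.
(a) r = 6.6; between ranks 6 (6.0) and 7 (6.5): 6.3.
(b) the nearest-rank method: rank 6 → 6.
|6.3 − 6| = 0.3.

0.30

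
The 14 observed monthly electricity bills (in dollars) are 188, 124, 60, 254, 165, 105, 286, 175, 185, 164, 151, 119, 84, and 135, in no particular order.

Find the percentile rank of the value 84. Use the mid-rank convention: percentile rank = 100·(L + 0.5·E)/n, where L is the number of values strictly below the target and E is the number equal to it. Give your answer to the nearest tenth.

Sorted: 60, 84, 105, 119, 124, 135, 151, 164, 165, 175, 185, 188, 254, 286.
Count below 84: L = 1; count equal: E = 1; n = 14.
Percentile rank = 100·(1 + 0.5·1)/14 = 100·1.5/14 = 10.71.

10.7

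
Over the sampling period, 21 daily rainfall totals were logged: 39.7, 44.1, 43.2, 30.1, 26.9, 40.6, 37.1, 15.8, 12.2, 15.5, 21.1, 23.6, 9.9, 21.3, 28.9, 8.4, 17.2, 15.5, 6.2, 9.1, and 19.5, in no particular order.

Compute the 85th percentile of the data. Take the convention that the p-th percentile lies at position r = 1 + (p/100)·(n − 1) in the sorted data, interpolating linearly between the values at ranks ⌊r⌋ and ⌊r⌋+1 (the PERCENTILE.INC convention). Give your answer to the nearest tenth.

Sorted: 6.2, 8.4, 9.1, 9.9, 12.2, 15.5, 15.5, 15.8, 17.2, 19.5, 21.1, 21.3, 23.6, 26.9, 28.9, 30.1, 37.1, 39.7, 40.6, 43.2, 44.1.
n = 21.
r = 1 + (85/100)·(21 − 1) = 1 + 17 = 18.
r is an integer, so P85 is the value at rank 18: 39.7.

39.7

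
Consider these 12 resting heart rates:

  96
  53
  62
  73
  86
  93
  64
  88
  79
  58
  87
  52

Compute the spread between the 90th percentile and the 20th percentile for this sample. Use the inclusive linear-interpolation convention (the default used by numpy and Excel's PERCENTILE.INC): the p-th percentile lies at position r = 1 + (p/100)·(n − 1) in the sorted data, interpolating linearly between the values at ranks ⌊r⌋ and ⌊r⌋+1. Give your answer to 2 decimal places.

Sorted: 52, 53, 58, 62, 64, 73, 79, 86, 87, 88, 93, 96.
n = 12.
P20: r = 3.2; ranks 3–4 are 58, 62; interpolating gives 58.8.
P90: r = 10.9; ranks 10–11 are 88, 93; interpolating gives 92.5.
Difference: 92.5 − 58.8 = 33.7.

33.70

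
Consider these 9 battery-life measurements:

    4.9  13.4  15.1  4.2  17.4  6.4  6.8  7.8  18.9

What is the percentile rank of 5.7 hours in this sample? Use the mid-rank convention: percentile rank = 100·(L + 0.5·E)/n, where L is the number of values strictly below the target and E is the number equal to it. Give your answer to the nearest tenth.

22.2

Sorted: 4.2, 4.9, 6.4, 6.8, 7.8, 13.4, 15.1, 17.4, 18.9.
Count below 5.7: L = 2; count equal: E = 0; n = 9.
Percentile rank = 100·(2 + 0.5·0)/9 = 100·2/9 = 22.22.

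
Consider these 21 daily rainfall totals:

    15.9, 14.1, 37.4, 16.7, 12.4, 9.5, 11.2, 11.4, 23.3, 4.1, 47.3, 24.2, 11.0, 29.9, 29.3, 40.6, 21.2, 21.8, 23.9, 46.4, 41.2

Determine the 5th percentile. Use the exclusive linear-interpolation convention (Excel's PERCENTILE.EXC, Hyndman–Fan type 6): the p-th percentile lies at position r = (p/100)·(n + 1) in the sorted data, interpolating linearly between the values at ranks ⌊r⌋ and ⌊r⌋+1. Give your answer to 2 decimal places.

4.64

Sorted: 4.1, 9.5, 11.0, 11.2, 11.4, 12.4, 14.1, 15.9, 16.7, 21.2, 21.8, 23.3, 23.9, 24.2, 29.3, 29.9, 37.4, 40.6, 41.2, 46.4, 47.3.
n = 21.
r = (5/100)·(21 + 1) = 1.1.
Rank 1 is 4.1 and rank 2 is 9.5.
Interpolate: 4.1 + 0.1·(9.5 − 4.1) = 4.1 + 0.1·5.4 = 4.64.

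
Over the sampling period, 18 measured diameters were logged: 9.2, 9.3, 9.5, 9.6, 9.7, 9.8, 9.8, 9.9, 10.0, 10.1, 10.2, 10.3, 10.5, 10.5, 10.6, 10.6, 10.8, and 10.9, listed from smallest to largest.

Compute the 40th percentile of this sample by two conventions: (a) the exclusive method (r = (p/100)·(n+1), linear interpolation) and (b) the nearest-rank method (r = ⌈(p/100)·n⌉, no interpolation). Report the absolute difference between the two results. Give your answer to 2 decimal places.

n = 18.
(a) r = 7.6; between ranks 7 (9.8) and 8 (9.9): 9.86.
(b) the nearest-rank method: rank 8 → 9.9.
|9.86 − 9.9| = 0.04.

0.04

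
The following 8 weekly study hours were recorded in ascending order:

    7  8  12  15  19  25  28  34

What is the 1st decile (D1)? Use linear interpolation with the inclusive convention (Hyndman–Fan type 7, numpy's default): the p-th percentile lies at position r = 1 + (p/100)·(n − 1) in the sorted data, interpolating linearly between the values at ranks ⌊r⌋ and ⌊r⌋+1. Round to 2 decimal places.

7.70

n = 8.
r = 1 + (10/100)·(8 − 1) = 1 + 0.7 = 1.7.
Rank 1 is 7 and rank 2 is 8.
Interpolate: 7 + 0.7·(8 − 7) = 7 + 0.7·1 = 7.7.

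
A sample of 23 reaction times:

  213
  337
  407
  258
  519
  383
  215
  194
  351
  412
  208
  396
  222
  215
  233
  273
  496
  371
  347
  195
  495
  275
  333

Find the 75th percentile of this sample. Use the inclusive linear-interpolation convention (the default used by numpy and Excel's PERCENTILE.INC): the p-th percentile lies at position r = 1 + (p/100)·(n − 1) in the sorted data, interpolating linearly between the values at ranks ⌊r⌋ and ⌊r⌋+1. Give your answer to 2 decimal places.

389.50

Sorted: 194, 195, 208, 213, 215, 215, 222, 233, 258, 273, 275, 333, 337, 347, 351, 371, 383, 396, 407, 412, 495, 496, 519.
n = 23.
r = 1 + (75/100)·(23 − 1) = 1 + 16.5 = 17.5.
Rank 17 is 383 and rank 18 is 396.
Interpolate: 383 + 0.5·(396 − 383) = 383 + 0.5·13 = 389.5.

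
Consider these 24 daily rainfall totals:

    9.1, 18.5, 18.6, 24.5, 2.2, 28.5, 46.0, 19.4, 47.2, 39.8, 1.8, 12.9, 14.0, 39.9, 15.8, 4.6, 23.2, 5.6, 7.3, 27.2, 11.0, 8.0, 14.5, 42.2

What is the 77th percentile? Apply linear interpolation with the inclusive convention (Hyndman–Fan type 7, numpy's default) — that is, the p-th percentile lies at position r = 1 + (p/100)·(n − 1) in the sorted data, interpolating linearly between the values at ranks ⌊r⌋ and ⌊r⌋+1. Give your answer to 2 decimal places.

Sorted: 1.8, 2.2, 4.6, 5.6, 7.3, 8.0, 9.1, 11.0, 12.9, 14.0, 14.5, 15.8, 18.5, 18.6, 19.4, 23.2, 24.5, 27.2, 28.5, 39.8, 39.9, 42.2, 46.0, 47.2.
n = 24.
r = 1 + (77/100)·(24 − 1) = 1 + 17.71 = 18.71.
Rank 18 is 27.2 and rank 19 is 28.5.
Interpolate: 27.2 + 0.71·(28.5 − 27.2) = 27.2 + 0.71·1.3 = 28.123.

28.12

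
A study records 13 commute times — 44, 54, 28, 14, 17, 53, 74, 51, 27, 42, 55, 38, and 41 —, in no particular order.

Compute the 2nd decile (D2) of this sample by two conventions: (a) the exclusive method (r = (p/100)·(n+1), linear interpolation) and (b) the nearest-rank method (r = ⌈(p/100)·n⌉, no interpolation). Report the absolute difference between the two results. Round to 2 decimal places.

Sorted: 14, 17, 27, 28, 38, 41, 42, 44, 51, 53, 54, 55, 74.
n = 13.
(a) r = 2.8; between ranks 2 (17) and 3 (27): 25.
(b) the nearest-rank method: rank 3 → 27.
|25 − 27| = 2.

2.00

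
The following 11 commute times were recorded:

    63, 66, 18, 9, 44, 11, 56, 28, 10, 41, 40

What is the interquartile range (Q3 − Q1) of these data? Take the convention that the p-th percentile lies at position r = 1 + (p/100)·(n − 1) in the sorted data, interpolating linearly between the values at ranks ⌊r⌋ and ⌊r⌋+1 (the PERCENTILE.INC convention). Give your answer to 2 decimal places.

Sorted: 9, 10, 11, 18, 28, 40, 41, 44, 56, 63, 66.
n = 11.
P25: r = 3.5; ranks 3–4 are 11, 18; interpolating gives 14.5.
P75: r = 8.5; ranks 8–9 are 44, 56; interpolating gives 50.
Difference: 50 − 14.5 = 35.5.

35.50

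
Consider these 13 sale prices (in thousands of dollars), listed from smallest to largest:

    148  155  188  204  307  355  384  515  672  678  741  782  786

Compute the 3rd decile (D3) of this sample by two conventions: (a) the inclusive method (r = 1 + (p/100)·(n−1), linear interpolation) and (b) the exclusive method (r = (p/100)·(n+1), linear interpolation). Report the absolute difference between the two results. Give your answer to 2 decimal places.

41.20

n = 13.
(a) r = 4.6; between ranks 4 (204) and 5 (307): 265.8.
(b) r = 4.2; between ranks 4 (204) and 5 (307): 224.6.
|265.8 − 224.6| = 41.2.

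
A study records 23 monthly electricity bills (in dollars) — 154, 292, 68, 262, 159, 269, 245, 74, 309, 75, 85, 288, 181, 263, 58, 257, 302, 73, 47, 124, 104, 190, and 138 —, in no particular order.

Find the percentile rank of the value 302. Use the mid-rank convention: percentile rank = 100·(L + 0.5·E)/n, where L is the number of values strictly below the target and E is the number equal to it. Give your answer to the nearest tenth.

93.5

Sorted: 47, 58, 68, 73, 74, 75, 85, 104, 124, 138, 154, 159, 181, 190, 245, 257, 262, 263, 269, 288, 292, 302, 309.
Count below 302: L = 21; count equal: E = 1; n = 23.
Percentile rank = 100·(21 + 0.5·1)/23 = 100·21.5/23 = 93.48.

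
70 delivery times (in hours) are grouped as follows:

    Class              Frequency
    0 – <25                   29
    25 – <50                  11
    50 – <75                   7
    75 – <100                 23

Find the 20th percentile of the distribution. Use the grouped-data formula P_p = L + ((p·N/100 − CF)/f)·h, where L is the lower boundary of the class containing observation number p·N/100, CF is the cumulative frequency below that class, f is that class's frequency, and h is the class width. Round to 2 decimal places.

12.07

N = 70; target position k = 20/100 · 70 = 14.
Cumulative frequencies: 29, 40, 47, 70.
Observation 14 falls in the class 0 – <25.
L = 0, CF = 0, f = 29, h = 25.
P20 = 0 + ((14 − 0)/29)·25 = 0 + 12.069 = 12.069.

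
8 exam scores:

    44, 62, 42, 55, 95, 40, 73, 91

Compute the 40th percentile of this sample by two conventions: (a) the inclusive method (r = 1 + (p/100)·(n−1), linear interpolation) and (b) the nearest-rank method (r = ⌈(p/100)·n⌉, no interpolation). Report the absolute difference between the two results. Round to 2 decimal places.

Sorted: 40, 42, 44, 55, 62, 73, 91, 95.
n = 8.
(a) r = 3.8; between ranks 3 (44) and 4 (55): 52.8.
(b) the nearest-rank method: rank 4 → 55.
|52.8 − 55| = 2.2.

2.20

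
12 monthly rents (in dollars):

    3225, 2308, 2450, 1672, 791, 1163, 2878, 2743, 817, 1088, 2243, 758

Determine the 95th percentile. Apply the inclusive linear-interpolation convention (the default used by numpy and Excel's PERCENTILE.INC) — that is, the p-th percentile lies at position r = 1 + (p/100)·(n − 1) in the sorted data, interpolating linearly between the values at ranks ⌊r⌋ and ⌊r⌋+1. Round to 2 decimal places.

3034.15

Sorted: 758, 791, 817, 1088, 1163, 1672, 2243, 2308, 2450, 2743, 2878, 3225.
n = 12.
r = 1 + (95/100)·(12 − 1) = 1 + 10.45 = 11.45.
Rank 11 is 2878 and rank 12 is 3225.
Interpolate: 2878 + 0.45·(3225 − 2878) = 2878 + 0.45·347 = 3034.15.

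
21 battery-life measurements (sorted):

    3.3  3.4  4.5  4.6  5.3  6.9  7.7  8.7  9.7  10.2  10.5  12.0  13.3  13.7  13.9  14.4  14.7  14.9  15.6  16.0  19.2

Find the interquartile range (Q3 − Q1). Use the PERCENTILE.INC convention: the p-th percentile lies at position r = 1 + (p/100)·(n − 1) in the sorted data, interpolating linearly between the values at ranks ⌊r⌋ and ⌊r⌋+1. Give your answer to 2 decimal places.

n = 21.
P25: r = 6 (integer) → 6.9.
P75: r = 16 (integer) → 14.4.
Difference: 14.4 − 6.9 = 7.5.

7.50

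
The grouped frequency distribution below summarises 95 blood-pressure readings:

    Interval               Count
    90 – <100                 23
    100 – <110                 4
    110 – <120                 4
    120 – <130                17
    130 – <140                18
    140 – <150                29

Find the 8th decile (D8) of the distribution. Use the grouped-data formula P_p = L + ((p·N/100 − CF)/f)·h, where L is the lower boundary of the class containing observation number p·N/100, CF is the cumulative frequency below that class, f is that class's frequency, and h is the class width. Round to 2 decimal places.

143.45

N = 95; target position k = 80/100 · 95 = 76.
Cumulative frequencies: 23, 27, 31, 48, 66, 95.
Observation 76 falls in the class 140 – <150.
L = 140, CF = 66, f = 29, h = 10.
P80 = 140 + ((76 − 66)/29)·10 = 140 + 3.44828 = 143.448.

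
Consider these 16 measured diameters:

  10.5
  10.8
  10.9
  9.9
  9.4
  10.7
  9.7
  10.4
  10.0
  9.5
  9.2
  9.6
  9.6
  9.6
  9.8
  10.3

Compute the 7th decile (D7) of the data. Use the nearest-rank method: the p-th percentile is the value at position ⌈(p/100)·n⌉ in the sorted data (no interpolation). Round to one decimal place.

10.4

Sorted: 9.2, 9.4, 9.5, 9.6, 9.6, 9.6, 9.7, 9.8, 9.9, 10.0, 10.3, 10.4, 10.5, 10.7, 10.8, 10.9.
n = 16.
Position = ⌈70/100 · 16⌉ = ⌈11.2⌉ = 12.
The value at rank 12 is 10.4.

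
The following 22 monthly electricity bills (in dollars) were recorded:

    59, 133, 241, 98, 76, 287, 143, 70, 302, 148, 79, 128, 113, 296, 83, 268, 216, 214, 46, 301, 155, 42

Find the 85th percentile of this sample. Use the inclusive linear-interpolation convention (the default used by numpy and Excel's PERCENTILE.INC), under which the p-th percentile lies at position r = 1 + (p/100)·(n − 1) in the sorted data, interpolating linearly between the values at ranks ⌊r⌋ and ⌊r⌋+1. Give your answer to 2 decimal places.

Sorted: 42, 46, 59, 70, 76, 79, 83, 98, 113, 128, 133, 143, 148, 155, 214, 216, 241, 268, 287, 296, 301, 302.
n = 22.
r = 1 + (85/100)·(22 − 1) = 1 + 17.85 = 18.85.
Rank 18 is 268 and rank 19 is 287.
Interpolate: 268 + 0.85·(287 − 268) = 268 + 0.85·19 = 284.15.

284.15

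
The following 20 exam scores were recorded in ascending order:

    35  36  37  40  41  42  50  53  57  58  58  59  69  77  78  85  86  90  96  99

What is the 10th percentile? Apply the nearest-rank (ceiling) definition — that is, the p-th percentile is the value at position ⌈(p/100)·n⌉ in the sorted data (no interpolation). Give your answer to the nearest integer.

36

n = 20.
Position = ⌈10/100 · 20⌉ = ⌈2⌉ = 2.
The value at rank 2 is 36.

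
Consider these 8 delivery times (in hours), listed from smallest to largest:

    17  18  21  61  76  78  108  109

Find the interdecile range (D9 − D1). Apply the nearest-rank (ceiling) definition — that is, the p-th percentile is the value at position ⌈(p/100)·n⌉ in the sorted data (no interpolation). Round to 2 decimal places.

92.00

n = 8.
P10: rank ⌈10/100·8⌉ = 1 → 17.
P90: rank ⌈90/100·8⌉ = 8 → 109.
Difference: 109 − 17 = 92.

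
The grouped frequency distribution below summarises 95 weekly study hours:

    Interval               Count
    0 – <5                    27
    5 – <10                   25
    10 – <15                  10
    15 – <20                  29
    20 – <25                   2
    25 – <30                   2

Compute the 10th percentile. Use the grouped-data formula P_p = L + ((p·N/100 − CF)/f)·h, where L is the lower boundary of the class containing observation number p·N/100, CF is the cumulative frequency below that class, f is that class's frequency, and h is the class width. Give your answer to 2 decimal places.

N = 95; target position k = 10/100 · 95 = 9.5.
Cumulative frequencies: 27, 52, 62, 91, 93, 95.
Observation 9.5 falls in the class 0 – <5.
L = 0, CF = 0, f = 27, h = 5.
P10 = 0 + ((9.5 − 0)/27)·5 = 0 + 1.75926 = 1.75926.

1.76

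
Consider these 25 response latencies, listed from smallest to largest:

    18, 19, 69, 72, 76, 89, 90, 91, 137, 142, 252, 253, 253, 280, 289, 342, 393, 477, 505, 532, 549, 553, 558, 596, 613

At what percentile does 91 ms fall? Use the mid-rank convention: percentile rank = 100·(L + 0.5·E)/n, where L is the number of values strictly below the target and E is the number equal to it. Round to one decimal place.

30.0

Count below 91: L = 7; count equal: E = 1; n = 25.
Percentile rank = 100·(7 + 0.5·1)/25 = 100·7.5/25 = 30.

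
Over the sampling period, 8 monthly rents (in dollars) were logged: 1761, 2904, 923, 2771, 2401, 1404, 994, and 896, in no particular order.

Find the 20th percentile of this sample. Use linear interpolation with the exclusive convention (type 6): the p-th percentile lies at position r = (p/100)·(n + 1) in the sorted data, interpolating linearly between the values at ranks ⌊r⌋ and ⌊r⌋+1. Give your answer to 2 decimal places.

Sorted: 896, 923, 994, 1404, 1761, 2401, 2771, 2904.
n = 8.
r = (20/100)·(8 + 1) = 1.8.
Rank 1 is 896 and rank 2 is 923.
Interpolate: 896 + 0.8·(923 − 896) = 896 + 0.8·27 = 917.6.

917.60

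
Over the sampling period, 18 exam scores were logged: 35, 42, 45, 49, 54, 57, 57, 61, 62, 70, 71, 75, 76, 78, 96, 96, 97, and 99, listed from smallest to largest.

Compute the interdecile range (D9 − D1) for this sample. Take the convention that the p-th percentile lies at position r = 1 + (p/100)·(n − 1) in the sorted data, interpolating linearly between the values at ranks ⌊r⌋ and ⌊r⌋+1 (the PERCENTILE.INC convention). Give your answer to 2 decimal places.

n = 18.
P10: r = 2.7; ranks 2–3 are 42, 45; interpolating gives 44.1.
P90: r = 16.3; ranks 16–17 are 96, 97; interpolating gives 96.3.
Difference: 96.3 − 44.1 = 52.2.

52.20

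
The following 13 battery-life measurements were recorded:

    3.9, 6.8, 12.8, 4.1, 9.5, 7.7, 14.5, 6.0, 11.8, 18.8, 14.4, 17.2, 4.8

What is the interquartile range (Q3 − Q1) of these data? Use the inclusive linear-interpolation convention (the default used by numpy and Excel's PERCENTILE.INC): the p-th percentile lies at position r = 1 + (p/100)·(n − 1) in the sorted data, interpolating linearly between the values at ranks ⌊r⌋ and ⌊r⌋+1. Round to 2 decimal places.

Sorted: 3.9, 4.1, 4.8, 6.0, 6.8, 7.7, 9.5, 11.8, 12.8, 14.4, 14.5, 17.2, 18.8.
n = 13.
P25: r = 4 (integer) → 6.
P75: r = 10 (integer) → 14.4.
Difference: 14.4 − 6 = 8.4.

8.40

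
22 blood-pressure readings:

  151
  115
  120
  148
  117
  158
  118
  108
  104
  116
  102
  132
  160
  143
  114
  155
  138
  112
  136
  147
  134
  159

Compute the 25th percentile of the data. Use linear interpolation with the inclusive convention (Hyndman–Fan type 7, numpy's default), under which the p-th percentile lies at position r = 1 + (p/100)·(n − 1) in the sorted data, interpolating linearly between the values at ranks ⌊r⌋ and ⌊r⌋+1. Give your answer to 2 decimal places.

Sorted: 102, 104, 108, 112, 114, 115, 116, 117, 118, 120, 132, 134, 136, 138, 143, 147, 148, 151, 155, 158, 159, 160.
n = 22.
r = 1 + (25/100)·(22 − 1) = 1 + 5.25 = 6.25.
Rank 6 is 115 and rank 7 is 116.
Interpolate: 115 + 0.25·(116 − 115) = 115 + 0.25·1 = 115.25.

115.25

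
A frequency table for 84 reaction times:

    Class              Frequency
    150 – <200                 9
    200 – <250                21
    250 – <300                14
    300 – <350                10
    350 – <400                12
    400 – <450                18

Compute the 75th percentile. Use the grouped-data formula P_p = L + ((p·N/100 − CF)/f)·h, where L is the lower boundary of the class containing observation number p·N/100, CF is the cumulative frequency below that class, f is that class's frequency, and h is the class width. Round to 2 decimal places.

N = 84; target position k = 75/100 · 84 = 63.
Cumulative frequencies: 9, 30, 44, 54, 66, 84.
Observation 63 falls in the class 350 – <400.
L = 350, CF = 54, f = 12, h = 50.
P75 = 350 + ((63 − 54)/12)·50 = 350 + 37.5 = 387.5.

387.50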